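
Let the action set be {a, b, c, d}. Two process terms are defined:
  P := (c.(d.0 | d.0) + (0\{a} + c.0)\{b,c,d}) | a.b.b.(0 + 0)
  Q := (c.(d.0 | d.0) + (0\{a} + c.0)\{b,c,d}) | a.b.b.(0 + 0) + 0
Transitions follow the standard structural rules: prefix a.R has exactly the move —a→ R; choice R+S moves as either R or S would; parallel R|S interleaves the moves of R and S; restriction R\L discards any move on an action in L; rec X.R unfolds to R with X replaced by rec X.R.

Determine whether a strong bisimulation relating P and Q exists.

LTS(P): 20 reachable states
  s0 = (c.(d.0 | d.0) + (0\{a} + c.0)\{b,c,d}) | a.b.b.(0 + 0) has moves —a→ s1, —c→ s2
  s1 = (c.(d.0 | d.0) + (0\{a} + c.0)\{b,c,d}) | b.b.(0 + 0) has moves —b→ s3, —c→ s4
  s2 = d.0 | d.0 | a.b.b.(0 + 0) has moves —a→ s4, —d→ s5, —d→ s6
  s3 = (c.(d.0 | d.0) + (0\{a} + c.0)\{b,c,d}) | b.(0 + 0) has moves —b→ s7, —c→ s8
  s4 = d.0 | d.0 | b.b.(0 + 0) has moves —b→ s8, —d→ s10, —d→ s9
  s5 = 0 | d.0 | a.b.b.(0 + 0) has moves —a→ s9, —d→ s11
  s6 = d.0 | 0 | a.b.b.(0 + 0) has moves —a→ s10, —d→ s11
  s7 = (c.(d.0 | d.0) + (0\{a} + c.0)\{b,c,d}) | (0 + 0) has moves —c→ s12
  s8 = d.0 | d.0 | b.(0 + 0) has moves —b→ s12, —d→ s13, —d→ s14
  s9 = 0 | d.0 | b.b.(0 + 0) has moves —b→ s13, —d→ s15
  s10 = d.0 | 0 | b.b.(0 + 0) has moves —b→ s14, —d→ s15
  s11 = 0 | 0 | a.b.b.(0 + 0) has moves —a→ s15
  s12 = d.0 | d.0 | (0 + 0) has moves —d→ s16, —d→ s17
  s13 = 0 | d.0 | b.(0 + 0) has moves —b→ s16, —d→ s18
  s14 = d.0 | 0 | b.(0 + 0) has moves —b→ s17, —d→ s18
  s15 = 0 | 0 | b.b.(0 + 0) has moves —b→ s18
  s16 = 0 | d.0 | (0 + 0) has moves —d→ s19
  s17 = d.0 | 0 | (0 + 0) has moves —d→ s19
  s18 = 0 | 0 | b.(0 + 0) has moves —b→ s19
  s19 = 0 | 0 | (0 + 0) has moves ·
LTS(Q): 20 reachable states
  t0 = (c.(d.0 | d.0) + (0\{a} + c.0)\{b,c,d}) | a.b.b.(0 + 0) + 0 has moves —a→ t1, —c→ t2
  t1 = (c.(d.0 | d.0) + (0\{a} + c.0)\{b,c,d}) | b.b.(0 + 0) has moves —b→ t3, —c→ t4
  t2 = d.0 | d.0 | a.b.b.(0 + 0) has moves —a→ t4, —d→ t5, —d→ t6
  t3 = (c.(d.0 | d.0) + (0\{a} + c.0)\{b,c,d}) | b.(0 + 0) has moves —b→ t7, —c→ t8
  t4 = d.0 | d.0 | b.b.(0 + 0) has moves —b→ t8, —d→ t10, —d→ t9
  t5 = 0 | d.0 | a.b.b.(0 + 0) has moves —a→ t9, —d→ t11
  t6 = d.0 | 0 | a.b.b.(0 + 0) has moves —a→ t10, —d→ t11
  t7 = (c.(d.0 | d.0) + (0\{a} + c.0)\{b,c,d}) | (0 + 0) has moves —c→ t12
  t8 = d.0 | d.0 | b.(0 + 0) has moves —b→ t12, —d→ t13, —d→ t14
  t9 = 0 | d.0 | b.b.(0 + 0) has moves —b→ t13, —d→ t15
  t10 = d.0 | 0 | b.b.(0 + 0) has moves —b→ t14, —d→ t15
  t11 = 0 | 0 | a.b.b.(0 + 0) has moves —a→ t15
  t12 = d.0 | d.0 | (0 + 0) has moves —d→ t16, —d→ t17
  t13 = 0 | d.0 | b.(0 + 0) has moves —b→ t16, —d→ t18
  t14 = d.0 | 0 | b.(0 + 0) has moves —b→ t17, —d→ t18
  t15 = 0 | 0 | b.b.(0 + 0) has moves —b→ t18
  t16 = 0 | d.0 | (0 + 0) has moves —d→ t19
  t17 = d.0 | 0 | (0 + 0) has moves —d→ t19
  t18 = 0 | 0 | b.(0 + 0) has moves —b→ t19
  t19 = 0 | 0 | (0 + 0) has moves ·
Partition-refinement fixed point:
  B0 = {s0, t0}
  B1 = {s2, t2}
  B2 = {s5, s6, t5, t6}
  B3 = {s11, t11}
  B4 = {s15, t15}
  B5 = {s18, t18}
  B6 = {s19, t19}
  B7 = {s10, s9, t10, t9}
  B8 = {s13, s14, t13, t14}
  B9 = {s16, s17, t16, t17}
  B10 = {s4, t4}
  B11 = {s8, t8}
  B12 = {s12, t12}
  B13 = {s1, t1}
  B14 = {s3, t3}
  B15 = {s7, t7}
s0 ∈ B0, t0 ∈ B0 → same block

P ~ Q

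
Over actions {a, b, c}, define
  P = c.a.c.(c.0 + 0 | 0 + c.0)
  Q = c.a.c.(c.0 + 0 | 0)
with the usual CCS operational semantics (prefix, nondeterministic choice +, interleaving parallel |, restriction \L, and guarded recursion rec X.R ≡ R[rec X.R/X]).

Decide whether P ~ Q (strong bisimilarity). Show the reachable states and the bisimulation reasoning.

LTS(P): 5 reachable states
  p0 = c.a.c.(c.0 + 0 | 0 + c.0) | -c-> p1
  p1 = a.c.(c.0 + 0 | 0 + c.0) | -a-> p2
  p2 = c.(c.0 + 0 | 0 + c.0) | -c-> p3
  p3 = c.0 + 0 | 0 + c.0 | -c-> p4
  p4 = 0 | ∅
LTS(Q): 5 reachable states
  q0 = c.a.c.(c.0 + 0 | 0) | -c-> q1
  q1 = a.c.(c.0 + 0 | 0) | -a-> q2
  q2 = c.(c.0 + 0 | 0) | -c-> q3
  q3 = c.0 + 0 | 0 | -c-> q4
  q4 = 0 | ∅
Bisimilarity quotient blocks:
  B0 = {p0, q0}
  B1 = {p1, q1}
  B2 = {p2, q2}
  B3 = {p3, q3}
  B4 = {p4, q4}
p0 ∈ B0, q0 ∈ B0 → same block

P ~ Q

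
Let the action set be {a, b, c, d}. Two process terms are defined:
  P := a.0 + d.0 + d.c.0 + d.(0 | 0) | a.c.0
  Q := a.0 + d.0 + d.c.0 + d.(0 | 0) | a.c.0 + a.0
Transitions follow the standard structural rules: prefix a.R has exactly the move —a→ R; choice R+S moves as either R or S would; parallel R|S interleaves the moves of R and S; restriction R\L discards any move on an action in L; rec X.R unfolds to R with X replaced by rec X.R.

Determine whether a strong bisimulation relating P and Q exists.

YES

P's transition system — 8 states:
  s0 = a.0 + d.0 + d.c.0 + d.(0 | 0) | a.c.0 | -a-> s1, -a-> s2, -d-> s1, -d-> s3, -d-> s4
  s1 = 0 | (no moves)
  s2 = d.(0 | 0) | c.0 | -c-> s5, -d-> s6
  s3 = 0 | 0 | a.c.0 | -a-> s6
  s4 = c.0 | -c-> s1
  s5 = d.(0 | 0) | 0 | -d-> s7
  s6 = 0 | 0 | c.0 | -c-> s7
  s7 = 0 | 0 | 0 | (no moves)
Q's transition system — 8 states:
  t0 = a.0 + d.0 + d.c.0 + d.(0 | 0) | a.c.0 + a.0 | -a-> t1, -a-> t2, -d-> t1, -d-> t3, -d-> t4
  t1 = 0 | (no moves)
  t2 = d.(0 | 0) | c.0 | -c-> t5, -d-> t6
  t3 = 0 | 0 | a.c.0 | -a-> t6
  t4 = c.0 | -c-> t1
  t5 = d.(0 | 0) | 0 | -d-> t7
  t6 = 0 | 0 | c.0 | -c-> t7
  t7 = 0 | 0 | 0 | (no moves)
Bisimilarity quotient blocks:
  B0 = {s0, t0}
  B1 = {s1, s7, t1, t7}
  B2 = {s2, t2}
  B3 = {s4, s6, t4, t6}
  B4 = {s5, t5}
  B5 = {s3, t3}
s0 ∈ B0, t0 ∈ B0 → same block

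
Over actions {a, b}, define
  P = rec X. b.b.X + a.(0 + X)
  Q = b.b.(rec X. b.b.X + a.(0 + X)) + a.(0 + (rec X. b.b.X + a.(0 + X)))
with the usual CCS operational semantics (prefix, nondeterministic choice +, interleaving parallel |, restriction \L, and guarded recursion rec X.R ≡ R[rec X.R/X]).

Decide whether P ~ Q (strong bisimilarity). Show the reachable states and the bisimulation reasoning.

P ~ Q

Reachable graph of P (3 states):
  u0 = rec X. b.b.X + a.(0 + X) has moves -a-> u1, -b-> u2
  u1 = 0 + (rec X. b.b.X + a.(0 + X)) has moves -a-> u1, -b-> u2
  u2 = b.(rec X. b.b.X + a.(0 + X)) has moves -b-> u0
Reachable graph of Q (4 states):
  v0 = b.b.(rec X. b.b.X + a.(0 + X)) + a.(0 + (rec X. b.b.X + a.(0 + X))) has moves -a-> v1, -b-> v2
  v1 = 0 + (rec X. b.b.X + a.(0 + X)) has moves -a-> v1, -b-> v2
  v2 = b.(rec X. b.b.X + a.(0 + X)) has moves -b-> v3
  v3 = rec X. b.b.X + a.(0 + X) has moves -a-> v1, -b-> v2
Bisimilarity quotient blocks:
  B0 = {u0, u1, v0, v1, v3}
  B1 = {u2, v2}
u0 ∈ B0, v0 ∈ B0 → same block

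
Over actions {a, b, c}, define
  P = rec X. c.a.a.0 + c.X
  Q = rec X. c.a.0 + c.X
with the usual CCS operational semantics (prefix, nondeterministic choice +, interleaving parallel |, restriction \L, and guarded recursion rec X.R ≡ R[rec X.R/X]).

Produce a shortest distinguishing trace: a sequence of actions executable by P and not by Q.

LTS(P): 4 reachable states
  s0 = rec X. c.a.a.0 + c.X :: ··c··> s0, ··c··> s1
  s1 = a.a.0 :: ··a··> s2
  s2 = a.0 :: ··a··> s3
  s3 = 0 :: deadlocked
LTS(Q): 3 reachable states
  t0 = rec X. c.a.0 + c.X :: ··c··> t0, ··c··> t1
  t1 = a.0 :: ··a··> t2
  t2 = 0 :: deadlocked
Executing caa from P (initial set {s0}):
  step 1 (c): {s0, s1}
  step 2 (a): {s2}
  step 3 (a): {s3}
  — P admits the full trace.
Executing caa from Q (initial set {t0}):
  step 1 (c): {t0, t1}
  step 2 (a): {t2}
  step 3 (a): no successor for Q

caa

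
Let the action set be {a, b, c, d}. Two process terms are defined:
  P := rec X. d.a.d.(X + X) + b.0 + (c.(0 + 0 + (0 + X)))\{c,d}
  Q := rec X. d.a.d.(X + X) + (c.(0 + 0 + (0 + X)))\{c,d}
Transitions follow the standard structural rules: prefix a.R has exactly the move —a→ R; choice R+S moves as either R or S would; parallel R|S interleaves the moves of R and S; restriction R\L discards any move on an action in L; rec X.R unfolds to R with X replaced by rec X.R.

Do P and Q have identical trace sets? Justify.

Reachable graph of P (5 states):
  m0 = rec X. d.a.d.(X + X) + b.0 + (c.(0 + 0 + (0 + X)))\{c,d} → =b=> m1, =d=> m2
  m1 = 0 → (no moves)
  m2 = a.d.((rec X. d.a.d.(X + X) + b.0 + (c.(0 + 0 + (0 + X)))\{c,d}) + (rec X. d.a.d.(X + X) + b.0 + (c.(0 + 0 + (0 + X)))\{c,d})) → =a=> m3
  m3 = d.((rec X. d.a.d.(X + X) + b.0 + (c.(0 + 0 + (0 + X)))\{c,d}) + (rec X. d.a.d.(X + X) + b.0 + (c.(0 + 0 + (0 + X)))\{c,d})) → =d=> m4
  m4 = (rec X. d.a.d.(X + X) + b.0 + (c.(0 + 0 + (0 + X)))\{c,d}) + (rec X. d.a.d.(X + X) + b.0 + (c.(0 + 0 + (0 + X)))\{c,d}) → =b=> m1, =d=> m2
Reachable graph of Q (4 states):
  n0 = rec X. d.a.d.(X + X) + (c.(0 + 0 + (0 + X)))\{c,d} → =d=> n1
  n1 = a.d.((rec X. d.a.d.(X + X) + (c.(0 + 0 + (0 + X)))\{c,d}) + (rec X. d.a.d.(X + X) + (c.(0 + 0 + (0 + X)))\{c,d})) → =a=> n2
  n2 = d.((rec X. d.a.d.(X + X) + (c.(0 + 0 + (0 + X)))\{c,d}) + (rec X. d.a.d.(X + X) + (c.(0 + 0 + (0 + X)))\{c,d})) → =d=> n3
  n3 = (rec X. d.a.d.(X + X) + (c.(0 + 0 + (0 + X)))\{c,d}) + (rec X. d.a.d.(X + X) + (c.(0 + 0 + (0 + X)))\{c,d}) → =d=> n1
Executing b from P (initial set {m0}):
  step 1 (b): {m1}
  — P admits the full trace.
Executing b from Q (initial set {n0}):
  step 1 (b): ∅  — Q cannot continue

trace-distinct — witness ⟨b⟩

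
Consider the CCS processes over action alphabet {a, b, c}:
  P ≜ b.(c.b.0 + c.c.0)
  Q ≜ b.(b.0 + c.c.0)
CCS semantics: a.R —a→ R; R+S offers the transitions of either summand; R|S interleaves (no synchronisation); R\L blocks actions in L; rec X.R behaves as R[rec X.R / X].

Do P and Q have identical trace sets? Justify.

P's transition system — 5 states:
  m0 = b.(c.b.0 + c.c.0) → --b--▸ m1
  m1 = c.b.0 + c.c.0 → --c--▸ m2, --c--▸ m3
  m2 = b.0 → --b--▸ m4
  m3 = c.0 → --c--▸ m4
  m4 = 0 → ·
Q's transition system — 4 states:
  n0 = b.(b.0 + c.c.0) → --b--▸ n1
  n1 = b.0 + c.c.0 → --b--▸ n2, --c--▸ n3
  n2 = 0 → ·
  n3 = c.0 → --c--▸ n2
Run σ = ⟨bcb⟩ on P: start {m0}
  after b @ step 1: {m1}
  after c @ step 2: {m2, m3}
  after b @ step 3: {m4}
  ✓ P
Run σ = ⟨bcb⟩ on Q: start {n0}
  after b @ step 1: {n1}
  after c @ step 2: {n3}
  after b @ step 3: no successor for Q

trace-distinct — witness ⟨bcb⟩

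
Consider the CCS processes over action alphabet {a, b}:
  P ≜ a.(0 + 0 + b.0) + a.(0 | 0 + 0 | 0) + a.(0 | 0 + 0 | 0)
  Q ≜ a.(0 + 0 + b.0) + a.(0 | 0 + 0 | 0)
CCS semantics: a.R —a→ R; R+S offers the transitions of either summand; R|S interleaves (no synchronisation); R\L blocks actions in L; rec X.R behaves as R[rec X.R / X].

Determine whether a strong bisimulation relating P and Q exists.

Reachable graph of P (4 states):
  m0 = a.(0 + 0 + b.0) + a.(0 | 0 + 0 | 0) + a.(0 | 0 + 0 | 0) has moves —a→ m1, —a→ m2
  m1 = 0 + 0 + b.0 has moves —b→ m3
  m2 = 0 | 0 + 0 | 0 has moves deadlocked
  m3 = 0 has moves deadlocked
Reachable graph of Q (4 states):
  n0 = a.(0 + 0 + b.0) + a.(0 | 0 + 0 | 0) has moves —a→ n1, —a→ n2
  n1 = 0 + 0 + b.0 has moves —b→ n3
  n2 = 0 | 0 + 0 | 0 has moves deadlocked
  n3 = 0 has moves deadlocked
Coarsest stable partition (strong bisimilarity classes):
  B0 = {m0, n0}
  B1 = {m1, n1}
  B2 = {m2, m3, n2, n3}
m0 ∈ B0, n0 ∈ B0 → same block

bisimilar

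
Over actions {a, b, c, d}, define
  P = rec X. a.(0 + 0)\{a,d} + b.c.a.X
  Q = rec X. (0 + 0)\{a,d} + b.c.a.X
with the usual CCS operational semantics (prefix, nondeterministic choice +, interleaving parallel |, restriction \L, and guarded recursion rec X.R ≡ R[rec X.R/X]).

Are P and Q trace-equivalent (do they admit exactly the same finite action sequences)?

Reachable graph of P (4 states):
  s0 = rec X. a.(0 + 0)\{a,d} + b.c.a.X :: ··a··> s1, ··b··> s2
  s1 = (0 + 0)\{a,d} :: ∅
  s2 = c.a.(rec X. a.(0 + 0)\{a,d} + b.c.a.X) :: ··c··> s3
  s3 = a.(rec X. a.(0 + 0)\{a,d} + b.c.a.X) :: ··a··> s0
Reachable graph of Q (3 states):
  t0 = rec X. (0 + 0)\{a,d} + b.c.a.X :: ··b··> t1
  t1 = c.a.(rec X. (0 + 0)\{a,d} + b.c.a.X) :: ··c··> t2
  t2 = a.(rec X. (0 + 0)\{a,d} + b.c.a.X) :: ··a··> t0
Trace ⟨a⟩ through P, begin at {s0}:
  step 1 (a): {s1}
  P completes σ.
Trace ⟨a⟩ through Q, begin at {t0}:
  step 1 (a): ∅ (Q stuck)

trace-distinct — witness ⟨a⟩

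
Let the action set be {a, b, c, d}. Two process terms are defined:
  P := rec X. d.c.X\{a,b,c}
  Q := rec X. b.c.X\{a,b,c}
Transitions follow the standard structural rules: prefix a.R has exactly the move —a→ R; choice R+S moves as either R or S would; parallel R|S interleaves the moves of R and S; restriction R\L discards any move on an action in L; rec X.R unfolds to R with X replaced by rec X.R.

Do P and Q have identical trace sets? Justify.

LTS(P): 4 reachable states
  m0 = rec X. d.c.X\{a,b,c} has moves -d-> m1
  m1 = c.(rec X. d.c.X\{a,b,c})\{a,b,c} has moves -c-> m2
  m2 = (rec X. d.c.X\{a,b,c})\{a,b,c} has moves -d-> m3
  m3 = (c.(rec X. d.c.X\{a,b,c})\{a,b,c})\{a,b,c} has moves deadlocked
LTS(Q): 3 reachable states
  n0 = rec X. b.c.X\{a,b,c} has moves -b-> n1
  n1 = c.(rec X. b.c.X\{a,b,c})\{a,b,c} has moves -c-> n2
  n2 = (rec X. b.c.X\{a,b,c})\{a,b,c} has moves deadlocked
Executing d from P (initial set {m0}):
  [1] d ⇒ {m1}
  ✓ P
Executing d from Q (initial set {n0}):
  [1] d ⇒ no successor for Q

trace-distinct — witness ⟨d⟩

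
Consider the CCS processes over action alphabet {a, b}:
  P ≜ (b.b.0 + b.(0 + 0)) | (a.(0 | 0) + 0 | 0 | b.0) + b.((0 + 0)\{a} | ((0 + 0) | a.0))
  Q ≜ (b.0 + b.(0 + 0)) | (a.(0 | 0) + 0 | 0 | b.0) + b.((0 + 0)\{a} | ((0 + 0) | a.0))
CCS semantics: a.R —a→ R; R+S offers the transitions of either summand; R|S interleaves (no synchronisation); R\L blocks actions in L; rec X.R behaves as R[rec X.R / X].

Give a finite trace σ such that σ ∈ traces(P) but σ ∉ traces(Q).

abb

LTS(P): 14 reachable states
  m0 = (b.b.0 + b.(0 + 0)) | (a.(0 | 0) + 0 | 0 | b.0) + b.((0 + 0)\{a} | ((0 + 0) | a.0)) | ··a··> m1, ··b··> m2, ··b··> m3, ··b··> m4, ··b··> m5
  m1 = (b.b.0 + b.(0 + 0)) | (0 | 0) | ··b··> m6, ··b··> m7
  m2 = (0 + 0) | (a.(0 | 0) + 0 | 0 | b.0) | ··a··> m6, ··b··> m8
  m3 = (0 + 0)\{a} | ((0 + 0) | a.0) | ··a··> m9
  m4 = (b.b.0 + b.(0 + 0)) | (0 | 0 | 0) | ··b··> m10, ··b··> m8
  m5 = b.0 | (a.(0 | 0) + 0 | 0 | b.0) | ··a··> m7, ··b··> m10, ··b··> m11
  m6 = (0 + 0) | (0 | 0) | (no moves)
  m7 = b.0 | (0 | 0) | ··b··> m12
  m8 = (0 + 0) | (0 | 0 | 0) | (no moves)
  m9 = (0 + 0)\{a} | ((0 + 0) | 0) | (no moves)
  m10 = b.0 | (0 | 0 | 0) | ··b··> m13
  m11 = 0 | (a.(0 | 0) + 0 | 0 | b.0) | ··a··> m12, ··b··> m13
  m12 = 0 | (0 | 0) | (no moves)
  m13 = 0 | (0 | 0 | 0) | (no moves)
LTS(Q): 11 reachable states
  n0 = (b.0 + b.(0 + 0)) | (a.(0 | 0) + 0 | 0 | b.0) + b.((0 + 0)\{a} | ((0 + 0) | a.0)) | ··a··> n1, ··b··> n2, ··b··> n3, ··b··> n4, ··b··> n5
  n1 = (b.0 + b.(0 + 0)) | (0 | 0) | ··b··> n6, ··b··> n7
  n2 = (0 + 0) | (a.(0 | 0) + 0 | 0 | b.0) | ··a··> n6, ··b··> n8
  n3 = (0 + 0)\{a} | ((0 + 0) | a.0) | ··a··> n9
  n4 = (b.0 + b.(0 + 0)) | (0 | 0 | 0) | ··b··> n10, ··b··> n8
  n5 = 0 | (a.(0 | 0) + 0 | 0 | b.0) | ··a··> n7, ··b··> n10
  n6 = (0 + 0) | (0 | 0) | (no moves)
  n7 = 0 | (0 | 0) | (no moves)
  n8 = (0 + 0) | (0 | 0 | 0) | (no moves)
  n9 = (0 + 0)\{a} | ((0 + 0) | 0) | (no moves)
  n10 = 0 | (0 | 0 | 0) | (no moves)
Executing abb from P (initial set {m0}):
  [1] a ⇒ {m1}
  [2] b ⇒ {m6, m7}
  [3] b ⇒ {m12}
  ✓ P
Executing abb from Q (initial set {n0}):
  [1] a ⇒ {n1}
  [2] b ⇒ {n6, n7}
  [3] b ⇒ ∅  — Q cannot continue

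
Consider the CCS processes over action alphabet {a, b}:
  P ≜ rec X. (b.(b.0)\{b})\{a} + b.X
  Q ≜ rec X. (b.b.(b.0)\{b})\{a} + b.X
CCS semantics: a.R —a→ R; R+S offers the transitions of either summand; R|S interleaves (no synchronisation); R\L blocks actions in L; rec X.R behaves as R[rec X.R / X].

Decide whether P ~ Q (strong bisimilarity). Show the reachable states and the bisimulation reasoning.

P's transition system — 2 states:
  s0 = rec X. (b.(b.0)\{b})\{a} + b.X | =b=> s0, =b=> s1
  s1 = (b.0)\{b}\{a} | stopped
Q's transition system — 3 states:
  t0 = rec X. (b.b.(b.0)\{b})\{a} + b.X | =b=> t0, =b=> t1
  t1 = (b.(b.0)\{b})\{a} | =b=> t2
  t2 = (b.0)\{b}\{a} | stopped
Partition-refinement fixed point:
  B0 = {s0}
  B1 = {s1, t2}
  B2 = {t0}
  B3 = {t1}
s0 ∈ B0, t0 ∈ B2 → different blocks

P ≁ Q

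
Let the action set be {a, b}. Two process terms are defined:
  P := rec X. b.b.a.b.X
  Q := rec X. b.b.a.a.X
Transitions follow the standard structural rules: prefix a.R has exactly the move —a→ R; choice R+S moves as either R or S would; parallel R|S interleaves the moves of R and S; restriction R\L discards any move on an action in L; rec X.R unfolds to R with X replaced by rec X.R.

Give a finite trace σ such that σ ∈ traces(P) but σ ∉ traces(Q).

P's transition system — 4 states:
  p0 = rec X. b.b.a.b.X → —b→ p1
  p1 = b.a.b.(rec X. b.b.a.b.X) → —b→ p2
  p2 = a.b.(rec X. b.b.a.b.X) → —a→ p3
  p3 = b.(rec X. b.b.a.b.X) → —b→ p0
Q's transition system — 4 states:
  q0 = rec X. b.b.a.a.X → —b→ q1
  q1 = b.a.a.(rec X. b.b.a.a.X) → —b→ q2
  q2 = a.a.(rec X. b.b.a.a.X) → —a→ q3
  q3 = a.(rec X. b.b.a.a.X) → —a→ q0
Trace ⟨bbab⟩ through P, begin at {p0}:
  after b @ step 1: {p1}
  after b @ step 2: {p2}
  after a @ step 3: {p3}
  after b @ step 4: {p0}
  — P admits the full trace.
Trace ⟨bbab⟩ through Q, begin at {q0}:
  after b @ step 1: {q1}
  after b @ step 2: {q2}
  after a @ step 3: {q3}
  after b @ step 4: no successor for Q

bbab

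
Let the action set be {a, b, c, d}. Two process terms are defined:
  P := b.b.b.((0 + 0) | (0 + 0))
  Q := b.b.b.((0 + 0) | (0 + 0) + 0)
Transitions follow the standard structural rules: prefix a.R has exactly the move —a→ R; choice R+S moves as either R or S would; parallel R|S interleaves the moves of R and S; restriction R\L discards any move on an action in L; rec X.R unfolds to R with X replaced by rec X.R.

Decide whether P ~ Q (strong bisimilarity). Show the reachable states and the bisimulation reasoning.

LTS(P): 4 reachable states
  m0 = b.b.b.((0 + 0) | (0 + 0)) :: ··b··> m1
  m1 = b.b.((0 + 0) | (0 + 0)) :: ··b··> m2
  m2 = b.((0 + 0) | (0 + 0)) :: ··b··> m3
  m3 = (0 + 0) | (0 + 0) :: ∅
LTS(Q): 4 reachable states
  n0 = b.b.b.((0 + 0) | (0 + 0) + 0) :: ··b··> n1
  n1 = b.b.((0 + 0) | (0 + 0) + 0) :: ··b··> n2
  n2 = b.((0 + 0) | (0 + 0) + 0) :: ··b··> n3
  n3 = (0 + 0) | (0 + 0) + 0 :: ∅
Bisimilarity quotient blocks:
  B0 = {m0, n0}
  B1 = {m1, n1}
  B2 = {m2, n2}
  B3 = {m3, n3}
m0 ∈ B0, n0 ∈ B0 → same block

P ~ Q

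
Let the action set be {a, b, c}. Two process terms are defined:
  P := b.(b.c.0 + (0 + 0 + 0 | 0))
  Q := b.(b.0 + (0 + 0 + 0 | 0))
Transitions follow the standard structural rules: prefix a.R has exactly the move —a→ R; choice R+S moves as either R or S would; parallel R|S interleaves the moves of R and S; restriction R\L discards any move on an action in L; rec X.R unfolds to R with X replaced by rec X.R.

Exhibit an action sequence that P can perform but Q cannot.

bbc

LTS(P): 4 reachable states
  p0 = b.(b.c.0 + (0 + 0 + 0 | 0)) | =b=> p1
  p1 = b.c.0 + (0 + 0 + 0 | 0) | =b=> p2
  p2 = c.0 | =c=> p3
  p3 = 0 | ∅
LTS(Q): 3 reachable states
  q0 = b.(b.0 + (0 + 0 + 0 | 0)) | =b=> q1
  q1 = b.0 + (0 + 0 + 0 | 0) | =b=> q2
  q2 = 0 | ∅
Executing bbc from P (initial set {p0}):
  after b @ step 1: {p1}
  after b @ step 2: {p2}
  after c @ step 3: {p3}
  — P admits the full trace.
Executing bbc from Q (initial set {q0}):
  after b @ step 1: {q1}
  after b @ step 2: {q2}
  after c @ step 3: no successor for Q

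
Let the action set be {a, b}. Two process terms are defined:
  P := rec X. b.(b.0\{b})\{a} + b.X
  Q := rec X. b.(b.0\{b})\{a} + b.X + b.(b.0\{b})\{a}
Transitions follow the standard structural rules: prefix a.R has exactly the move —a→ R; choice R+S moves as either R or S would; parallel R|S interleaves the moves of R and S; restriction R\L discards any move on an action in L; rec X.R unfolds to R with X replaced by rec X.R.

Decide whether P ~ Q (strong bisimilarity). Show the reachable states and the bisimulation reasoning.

P's transition system — 3 states:
  p0 = rec X. b.(b.0\{b})\{a} + b.X ⊢ —b→ p0, —b→ p1
  p1 = (b.0\{b})\{a} ⊢ —b→ p2
  p2 = 0\{b}\{a} ⊢ (no moves)
Q's transition system — 3 states:
  q0 = rec X. b.(b.0\{b})\{a} + b.X + b.(b.0\{b})\{a} ⊢ —b→ q0, —b→ q1
  q1 = (b.0\{b})\{a} ⊢ —b→ q2
  q2 = 0\{b}\{a} ⊢ (no moves)
Coarsest stable partition (strong bisimilarity classes):
  B0 = {p0, q0}
  B1 = {p1, q1}
  B2 = {p2, q2}
p0 ∈ B0, q0 ∈ B0 → same block

bisimilar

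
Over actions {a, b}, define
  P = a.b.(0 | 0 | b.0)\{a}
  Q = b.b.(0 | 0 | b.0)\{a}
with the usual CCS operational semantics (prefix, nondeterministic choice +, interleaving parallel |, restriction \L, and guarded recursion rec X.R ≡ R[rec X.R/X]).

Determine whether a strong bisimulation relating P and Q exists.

Reachable graph of P (4 states):
  u0 = a.b.(0 | 0 | b.0)\{a} :: =a=> u1
  u1 = b.(0 | 0 | b.0)\{a} :: =b=> u2
  u2 = (0 | 0 | b.0)\{a} :: =b=> u3
  u3 = (0 | 0 | 0)\{a} :: ·
Reachable graph of Q (4 states):
  v0 = b.b.(0 | 0 | b.0)\{a} :: =b=> v1
  v1 = b.(0 | 0 | b.0)\{a} :: =b=> v2
  v2 = (0 | 0 | b.0)\{a} :: =b=> v3
  v3 = (0 | 0 | 0)\{a} :: ·
Coarsest stable partition (strong bisimilarity classes):
  B0 = {u0}
  B1 = {u1, v1}
  B2 = {u2, v2}
  B3 = {u3, v3}
  B4 = {v0}
u0 ∈ B0, v0 ∈ B4 → different blocks

P ≁ Q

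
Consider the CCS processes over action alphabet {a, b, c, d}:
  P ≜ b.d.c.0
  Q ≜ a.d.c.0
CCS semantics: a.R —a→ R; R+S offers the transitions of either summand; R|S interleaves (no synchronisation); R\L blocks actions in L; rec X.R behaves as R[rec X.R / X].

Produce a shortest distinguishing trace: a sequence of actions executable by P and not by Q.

b

Reachable graph of P (4 states):
  p0 = b.d.c.0 | ··b··> p1
  p1 = d.c.0 | ··d··> p2
  p2 = c.0 | ··c··> p3
  p3 = 0 | stopped
Reachable graph of Q (4 states):
  q0 = a.d.c.0 | ··a··> q1
  q1 = d.c.0 | ··d··> q2
  q2 = c.0 | ··c··> q3
  q3 = 0 | stopped
Executing b from P (initial set {p0}):
  [1] b ⇒ {p1}
  P completes σ.
Executing b from Q (initial set {q0}):
  [1] b ⇒ no successor for Q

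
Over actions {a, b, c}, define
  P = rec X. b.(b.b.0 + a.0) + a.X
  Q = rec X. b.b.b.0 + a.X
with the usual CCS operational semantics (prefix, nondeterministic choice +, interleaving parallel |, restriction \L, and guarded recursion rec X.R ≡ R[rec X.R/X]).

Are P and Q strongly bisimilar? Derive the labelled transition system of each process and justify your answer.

not bisimilar

P's transition system — 4 states:
  m0 = rec X. b.(b.b.0 + a.0) + a.X has moves -a-> m0, -b-> m1
  m1 = b.b.0 + a.0 has moves -a-> m2, -b-> m3
  m2 = 0 has moves ∅
  m3 = b.0 has moves -b-> m2
Q's transition system — 4 states:
  n0 = rec X. b.b.b.0 + a.X has moves -a-> n0, -b-> n1
  n1 = b.b.0 has moves -b-> n2
  n2 = b.0 has moves -b-> n3
  n3 = 0 has moves ∅
Coarsest stable partition (strong bisimilarity classes):
  B0 = {m0}
  B1 = {m1}
  B2 = {m2, n3}
  B3 = {m3, n2}
  B4 = {n0}
  B5 = {n1}
m0 ∈ B0, n0 ∈ B4 → different blocks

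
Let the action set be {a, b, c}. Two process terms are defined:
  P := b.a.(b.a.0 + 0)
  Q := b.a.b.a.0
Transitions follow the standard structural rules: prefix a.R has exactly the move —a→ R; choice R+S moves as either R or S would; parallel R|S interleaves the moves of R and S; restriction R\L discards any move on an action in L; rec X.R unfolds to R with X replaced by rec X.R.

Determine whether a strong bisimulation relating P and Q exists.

LTS(P): 5 reachable states
  u0 = b.a.(b.a.0 + 0) | ··b··> u1
  u1 = a.(b.a.0 + 0) | ··a··> u2
  u2 = b.a.0 + 0 | ··b··> u3
  u3 = a.0 | ··a··> u4
  u4 = 0 | ∅
LTS(Q): 5 reachable states
  v0 = b.a.b.a.0 | ··b··> v1
  v1 = a.b.a.0 | ··a··> v2
  v2 = b.a.0 | ··b··> v3
  v3 = a.0 | ··a··> v4
  v4 = 0 | ∅
Bisimilarity quotient blocks:
  B0 = {u0, v0}
  B1 = {u1, v1}
  B2 = {u2, v2}
  B3 = {u3, v3}
  B4 = {u4, v4}
u0 ∈ B0, v0 ∈ B0 → same block

bisimilar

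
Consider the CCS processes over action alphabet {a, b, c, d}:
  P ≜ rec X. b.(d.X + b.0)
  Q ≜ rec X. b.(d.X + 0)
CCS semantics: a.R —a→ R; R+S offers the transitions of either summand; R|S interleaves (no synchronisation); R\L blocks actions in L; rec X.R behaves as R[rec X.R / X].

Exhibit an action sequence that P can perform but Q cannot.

bb

P's transition system — 3 states:
  m0 = rec X. b.(d.X + b.0) :: --b--▸ m1
  m1 = d.(rec X. b.(d.X + b.0)) + b.0 :: --b--▸ m2, --d--▸ m0
  m2 = 0 :: (no moves)
Q's transition system — 2 states:
  n0 = rec X. b.(d.X + 0) :: --b--▸ n1
  n1 = d.(rec X. b.(d.X + 0)) + 0 :: --d--▸ n0
Trace ⟨bb⟩ through P, begin at {m0}:
  after b @ step 1: {m1}
  after b @ step 2: {m2}
  ✓ P
Trace ⟨bb⟩ through Q, begin at {n0}:
  after b @ step 1: {n1}
  after b @ step 2: ∅ (Q stuck)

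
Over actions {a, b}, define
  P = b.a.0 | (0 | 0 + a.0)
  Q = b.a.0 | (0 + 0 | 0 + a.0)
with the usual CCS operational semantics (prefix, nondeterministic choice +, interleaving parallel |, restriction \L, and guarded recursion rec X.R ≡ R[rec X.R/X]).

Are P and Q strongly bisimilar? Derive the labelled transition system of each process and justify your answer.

YES

P's transition system — 6 states:
  u0 = b.a.0 | (0 | 0 + a.0) :: =a=> u1, =b=> u2
  u1 = b.a.0 | 0 :: =b=> u3
  u2 = a.0 | (0 | 0 + a.0) :: =a=> u3, =a=> u4
  u3 = a.0 | 0 :: =a=> u5
  u4 = 0 | (0 | 0 + a.0) :: =a=> u5
  u5 = 0 | 0 :: ·
Q's transition system — 6 states:
  v0 = b.a.0 | (0 + 0 | 0 + a.0) :: =a=> v1, =b=> v2
  v1 = b.a.0 | 0 :: =b=> v3
  v2 = a.0 | (0 + 0 | 0 + a.0) :: =a=> v3, =a=> v4
  v3 = a.0 | 0 :: =a=> v5
  v4 = 0 | (0 + 0 | 0 + a.0) :: =a=> v5
  v5 = 0 | 0 :: ·
Coarsest stable partition (strong bisimilarity classes):
  B0 = {u0, v0}
  B1 = {u1, v1}
  B2 = {u3, u4, v3, v4}
  B3 = {u5, v5}
  B4 = {u2, v2}
u0 ∈ B0, v0 ∈ B0 → same block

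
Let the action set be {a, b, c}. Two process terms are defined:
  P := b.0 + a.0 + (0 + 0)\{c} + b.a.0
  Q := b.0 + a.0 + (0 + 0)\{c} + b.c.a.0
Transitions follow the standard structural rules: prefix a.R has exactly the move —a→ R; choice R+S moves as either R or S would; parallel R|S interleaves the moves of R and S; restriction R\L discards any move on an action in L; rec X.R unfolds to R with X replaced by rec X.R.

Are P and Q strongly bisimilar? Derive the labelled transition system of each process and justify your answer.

P's transition system — 3 states:
  m0 = b.0 + a.0 + (0 + 0)\{c} + b.a.0 → —a→ m1, —b→ m1, —b→ m2
  m1 = 0 → (no moves)
  m2 = a.0 → —a→ m1
Q's transition system — 4 states:
  n0 = b.0 + a.0 + (0 + 0)\{c} + b.c.a.0 → —a→ n1, —b→ n1, —b→ n2
  n1 = 0 → (no moves)
  n2 = c.a.0 → —c→ n3
  n3 = a.0 → —a→ n1
Coarsest stable partition (strong bisimilarity classes):
  B0 = {m0}
  B1 = {m1, n1}
  B2 = {m2, n3}
  B3 = {n0}
  B4 = {n2}
m0 ∈ B0, n0 ∈ B3 → different blocks

not bisimilar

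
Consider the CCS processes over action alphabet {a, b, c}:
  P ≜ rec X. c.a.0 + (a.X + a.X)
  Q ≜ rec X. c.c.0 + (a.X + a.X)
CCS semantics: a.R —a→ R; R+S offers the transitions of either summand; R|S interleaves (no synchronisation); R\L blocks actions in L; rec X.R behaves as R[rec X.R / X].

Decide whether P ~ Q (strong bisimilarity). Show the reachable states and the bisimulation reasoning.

P ≁ Q

Reachable graph of P (3 states):
  u0 = rec X. c.a.0 + (a.X + a.X) has moves --a--▸ u0, --c--▸ u1
  u1 = a.0 has moves --a--▸ u2
  u2 = 0 has moves ·
Reachable graph of Q (3 states):
  v0 = rec X. c.c.0 + (a.X + a.X) has moves --a--▸ v0, --c--▸ v1
  v1 = c.0 has moves --c--▸ v2
  v2 = 0 has moves ·
Bisimilarity quotient blocks:
  B0 = {u0}
  B1 = {u1}
  B2 = {u2, v2}
  B3 = {v0}
  B4 = {v1}
u0 ∈ B0, v0 ∈ B3 → different blocks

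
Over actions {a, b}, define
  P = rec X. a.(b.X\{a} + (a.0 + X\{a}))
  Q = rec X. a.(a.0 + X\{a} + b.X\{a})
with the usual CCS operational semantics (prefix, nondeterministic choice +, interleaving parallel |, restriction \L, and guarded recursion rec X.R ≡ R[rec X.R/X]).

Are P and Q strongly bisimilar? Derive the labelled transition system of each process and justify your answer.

LTS(P): 4 reachable states
  s0 = rec X. a.(b.X\{a} + (a.0 + X\{a})) ⊢ ··a··> s1
  s1 = b.(rec X. a.(b.X\{a} + (a.0 + X\{a})))\{a} + (a.0 + (rec X. a.(b.X\{a} + (a.0 + X\{a})))\{a}) ⊢ ··a··> s2, ··b··> s3
  s2 = 0 ⊢ stopped
  s3 = (rec X. a.(b.X\{a} + (a.0 + X\{a})))\{a} ⊢ stopped
LTS(Q): 4 reachable states
  t0 = rec X. a.(a.0 + X\{a} + b.X\{a}) ⊢ ··a··> t1
  t1 = a.0 + (rec X. a.(a.0 + X\{a} + b.X\{a}))\{a} + b.(rec X. a.(a.0 + X\{a} + b.X\{a}))\{a} ⊢ ··a··> t2, ··b··> t3
  t2 = 0 ⊢ stopped
  t3 = (rec X. a.(a.0 + X\{a} + b.X\{a}))\{a} ⊢ stopped
Partition-refinement fixed point:
  B0 = {s0, t0}
  B1 = {s1, t1}
  B2 = {s2, s3, t2, t3}
s0 ∈ B0, t0 ∈ B0 → same block

P ~ Q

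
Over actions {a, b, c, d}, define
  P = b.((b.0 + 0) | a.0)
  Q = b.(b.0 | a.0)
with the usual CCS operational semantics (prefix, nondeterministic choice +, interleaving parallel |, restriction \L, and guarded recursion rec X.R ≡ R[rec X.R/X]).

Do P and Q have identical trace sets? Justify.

traces(P) = traces(Q)

Reachable graph of P (5 states):
  m0 = b.((b.0 + 0) | a.0) has moves —b→ m1
  m1 = (b.0 + 0) | a.0 has moves —a→ m2, —b→ m3
  m2 = (b.0 + 0) | 0 has moves —b→ m4
  m3 = 0 | a.0 has moves —a→ m4
  m4 = 0 | 0 has moves ∅
Reachable graph of Q (5 states):
  n0 = b.(b.0 | a.0) has moves —b→ n1
  n1 = b.0 | a.0 has moves —a→ n2, —b→ n3
  n2 = b.0 | 0 has moves —b→ n4
  n3 = 0 | a.0 has moves —a→ n4
  n4 = 0 | 0 has moves ∅
Bisimilarity quotient blocks:
  B0 = {m0, n0}
  B1 = {m1, n1}
  B2 = {m3, n3}
  B3 = {m4, n4}
  B4 = {m2, n2}
m0 ∈ B0, n0 ∈ B0 → same block
Bisimilar ⇒ trace-equivalent.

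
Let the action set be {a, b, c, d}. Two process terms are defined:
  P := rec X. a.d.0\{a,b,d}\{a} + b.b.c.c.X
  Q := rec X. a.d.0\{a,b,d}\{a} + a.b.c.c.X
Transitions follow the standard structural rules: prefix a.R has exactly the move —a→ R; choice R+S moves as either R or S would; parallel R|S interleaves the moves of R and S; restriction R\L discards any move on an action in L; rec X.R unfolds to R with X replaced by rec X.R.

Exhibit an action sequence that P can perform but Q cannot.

b

P's transition system — 6 states:
  s0 = rec X. a.d.0\{a,b,d}\{a} + b.b.c.c.X has moves ··a··> s1, ··b··> s2
  s1 = d.0\{a,b,d}\{a} has moves ··d··> s3
  s2 = b.c.c.(rec X. a.d.0\{a,b,d}\{a} + b.b.c.c.X) has moves ··b··> s4
  s3 = 0\{a,b,d}\{a} has moves ·
  s4 = c.c.(rec X. a.d.0\{a,b,d}\{a} + b.b.c.c.X) has moves ··c··> s5
  s5 = c.(rec X. a.d.0\{a,b,d}\{a} + b.b.c.c.X) has moves ··c··> s0
Q's transition system — 6 states:
  t0 = rec X. a.d.0\{a,b,d}\{a} + a.b.c.c.X has moves ··a··> t1, ··a··> t2
  t1 = b.c.c.(rec X. a.d.0\{a,b,d}\{a} + a.b.c.c.X) has moves ··b··> t3
  t2 = d.0\{a,b,d}\{a} has moves ··d··> t4
  t3 = c.c.(rec X. a.d.0\{a,b,d}\{a} + a.b.c.c.X) has moves ··c··> t5
  t4 = 0\{a,b,d}\{a} has moves ·
  t5 = c.(rec X. a.d.0\{a,b,d}\{a} + a.b.c.c.X) has moves ··c··> t0
Executing b from P (initial set {s0}):
  after b @ step 1: {s2}
  — P admits the full trace.
Executing b from Q (initial set {t0}):
  after b @ step 1: no successor for Q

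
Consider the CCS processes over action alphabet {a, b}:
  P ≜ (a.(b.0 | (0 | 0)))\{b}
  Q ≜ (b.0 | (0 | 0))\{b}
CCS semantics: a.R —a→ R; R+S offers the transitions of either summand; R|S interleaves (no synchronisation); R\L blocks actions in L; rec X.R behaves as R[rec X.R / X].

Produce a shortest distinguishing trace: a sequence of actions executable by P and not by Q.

a

LTS(P): 2 reachable states
  p0 = (a.(b.0 | (0 | 0)))\{b} ⊢ ··a··> p1
  p1 = (b.0 | (0 | 0))\{b} ⊢ ∅
LTS(Q): 1 reachable states
  q0 = (b.0 | (0 | 0))\{b} ⊢ ∅
Executing a from P (initial set {p0}):
  step 1 (a): {p1}
  — P admits the full trace.
Executing a from Q (initial set {q0}):
  step 1 (a): ∅ (Q stuck)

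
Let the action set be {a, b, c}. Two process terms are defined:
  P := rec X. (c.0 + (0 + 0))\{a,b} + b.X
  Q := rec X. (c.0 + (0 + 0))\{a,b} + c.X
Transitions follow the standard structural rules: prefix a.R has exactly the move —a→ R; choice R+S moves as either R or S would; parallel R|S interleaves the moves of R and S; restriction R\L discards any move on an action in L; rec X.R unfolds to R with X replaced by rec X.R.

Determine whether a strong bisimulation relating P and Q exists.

Reachable graph of P (2 states):
  m0 = rec X. (c.0 + (0 + 0))\{a,b} + b.X → ··b··> m0, ··c··> m1
  m1 = 0\{a,b} → stopped
Reachable graph of Q (2 states):
  n0 = rec X. (c.0 + (0 + 0))\{a,b} + c.X → ··c··> n0, ··c··> n1
  n1 = 0\{a,b} → stopped
Coarsest stable partition (strong bisimilarity classes):
  B0 = {m0}
  B1 = {m1, n1}
  B2 = {n0}
m0 ∈ B0, n0 ∈ B2 → different blocks

P ≁ Q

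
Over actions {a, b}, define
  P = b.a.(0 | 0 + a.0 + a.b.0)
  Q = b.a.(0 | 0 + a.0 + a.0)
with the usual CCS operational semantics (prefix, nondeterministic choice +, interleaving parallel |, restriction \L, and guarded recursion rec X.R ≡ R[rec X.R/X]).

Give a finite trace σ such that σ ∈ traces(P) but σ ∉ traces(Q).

LTS(P): 5 reachable states
  m0 = b.a.(0 | 0 + a.0 + a.b.0) → -b-> m1
  m1 = a.(0 | 0 + a.0 + a.b.0) → -a-> m2
  m2 = 0 | 0 + a.0 + a.b.0 → -a-> m3, -a-> m4
  m3 = 0 → stopped
  m4 = b.0 → -b-> m3
LTS(Q): 4 reachable states
  n0 = b.a.(0 | 0 + a.0 + a.0) → -b-> n1
  n1 = a.(0 | 0 + a.0 + a.0) → -a-> n2
  n2 = 0 | 0 + a.0 + a.0 → -a-> n3
  n3 = 0 → stopped
Trace ⟨baab⟩ through P, begin at {m0}:
  after b @ step 1: {m1}
  after a @ step 2: {m2}
  after a @ step 3: {m3, m4}
  after b @ step 4: {m3}
  — P admits the full trace.
Trace ⟨baab⟩ through Q, begin at {n0}:
  after b @ step 1: {n1}
  after a @ step 2: {n2}
  after a @ step 3: {n3}
  after b @ step 4: no successor for Q

baab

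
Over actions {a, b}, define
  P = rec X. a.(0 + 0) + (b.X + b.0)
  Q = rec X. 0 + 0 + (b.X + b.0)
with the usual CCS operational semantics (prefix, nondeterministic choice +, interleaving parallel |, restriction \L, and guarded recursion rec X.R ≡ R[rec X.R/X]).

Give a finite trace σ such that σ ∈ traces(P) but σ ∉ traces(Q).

a

Reachable graph of P (3 states):
  p0 = rec X. a.(0 + 0) + (b.X + b.0) has moves —a→ p1, —b→ p0, —b→ p2
  p1 = 0 + 0 has moves ∅
  p2 = 0 has moves ∅
Reachable graph of Q (2 states):
  q0 = rec X. 0 + 0 + (b.X + b.0) has moves —b→ q0, —b→ q1
  q1 = 0 has moves ∅
Trace ⟨a⟩ through P, begin at {p0}:
  step 1 (a): {p1}
  P completes σ.
Trace ⟨a⟩ through Q, begin at {q0}:
  step 1 (a): ∅  — Q cannot continue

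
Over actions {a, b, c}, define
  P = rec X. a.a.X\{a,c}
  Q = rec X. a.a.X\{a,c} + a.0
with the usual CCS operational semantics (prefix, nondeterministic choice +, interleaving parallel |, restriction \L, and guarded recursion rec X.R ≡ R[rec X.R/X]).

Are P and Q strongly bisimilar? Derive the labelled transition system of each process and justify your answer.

P ≁ Q

LTS(P): 3 reachable states
  u0 = rec X. a.a.X\{a,c} → --a--▸ u1
  u1 = a.(rec X. a.a.X\{a,c})\{a,c} → --a--▸ u2
  u2 = (rec X. a.a.X\{a,c})\{a,c} → deadlocked
LTS(Q): 4 reachable states
  v0 = rec X. a.a.X\{a,c} + a.0 → --a--▸ v1, --a--▸ v2
  v1 = 0 → deadlocked
  v2 = a.(rec X. a.a.X\{a,c} + a.0)\{a,c} → --a--▸ v3
  v3 = (rec X. a.a.X\{a,c} + a.0)\{a,c} → deadlocked
Bisimilarity quotient blocks:
  B0 = {u0}
  B1 = {u1, v2}
  B2 = {u2, v1, v3}
  B3 = {v0}
u0 ∈ B0, v0 ∈ B3 → different blocks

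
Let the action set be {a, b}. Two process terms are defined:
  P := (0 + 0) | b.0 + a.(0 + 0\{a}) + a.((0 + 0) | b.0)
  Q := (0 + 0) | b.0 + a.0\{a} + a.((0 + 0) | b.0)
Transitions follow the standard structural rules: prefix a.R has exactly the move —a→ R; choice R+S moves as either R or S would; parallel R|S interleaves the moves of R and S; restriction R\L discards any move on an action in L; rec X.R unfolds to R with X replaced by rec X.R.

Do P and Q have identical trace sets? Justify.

P's transition system — 4 states:
  p0 = (0 + 0) | b.0 + a.(0 + 0\{a}) + a.((0 + 0) | b.0) has moves =a=> p1, =a=> p2, =b=> p3
  p1 = (0 + 0) | b.0 has moves =b=> p3
  p2 = 0 + 0\{a} has moves ∅
  p3 = (0 + 0) | 0 has moves ∅
Q's transition system — 4 states:
  q0 = (0 + 0) | b.0 + a.0\{a} + a.((0 + 0) | b.0) has moves =a=> q1, =a=> q2, =b=> q3
  q1 = (0 + 0) | b.0 has moves =b=> q3
  q2 = 0\{a} has moves ∅
  q3 = (0 + 0) | 0 has moves ∅
Coarsest stable partition (strong bisimilarity classes):
  B0 = {p0, q0}
  B1 = {p2, p3, q2, q3}
  B2 = {p1, q1}
p0 ∈ B0, q0 ∈ B0 → same block
Bisimilar ⇒ trace-equivalent.

YES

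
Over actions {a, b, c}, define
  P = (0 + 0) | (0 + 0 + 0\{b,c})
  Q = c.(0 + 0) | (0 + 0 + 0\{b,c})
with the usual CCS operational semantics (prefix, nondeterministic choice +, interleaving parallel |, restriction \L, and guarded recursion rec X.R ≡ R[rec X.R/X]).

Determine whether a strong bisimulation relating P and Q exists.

P ≁ Q

P's transition system — 1 states:
  u0 = (0 + 0) | (0 + 0 + 0\{b,c}) :: stopped
Q's transition system — 2 states:
  v0 = c.(0 + 0) | (0 + 0 + 0\{b,c}) :: —c→ v1
  v1 = (0 + 0) | (0 + 0 + 0\{b,c}) :: stopped
Bisimilarity quotient blocks:
  B0 = {u0, v1}
  B1 = {v0}
u0 ∈ B0, v0 ∈ B1 → different blocks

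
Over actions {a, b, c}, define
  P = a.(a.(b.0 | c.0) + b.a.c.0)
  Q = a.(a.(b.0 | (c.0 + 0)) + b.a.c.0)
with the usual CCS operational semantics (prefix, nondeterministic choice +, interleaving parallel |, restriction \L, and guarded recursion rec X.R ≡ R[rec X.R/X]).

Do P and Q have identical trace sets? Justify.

trace-equivalent

Reachable graph of P (9 states):
  p0 = a.(a.(b.0 | c.0) + b.a.c.0) | —a→ p1
  p1 = a.(b.0 | c.0) + b.a.c.0 | —a→ p2, —b→ p3
  p2 = b.0 | c.0 | —b→ p4, —c→ p5
  p3 = a.c.0 | —a→ p6
  p4 = 0 | c.0 | —c→ p7
  p5 = b.0 | 0 | —b→ p7
  p6 = c.0 | —c→ p8
  p7 = 0 | 0 | deadlocked
  p8 = 0 | deadlocked
Reachable graph of Q (9 states):
  q0 = a.(a.(b.0 | (c.0 + 0)) + b.a.c.0) | —a→ q1
  q1 = a.(b.0 | (c.0 + 0)) + b.a.c.0 | —a→ q2, —b→ q3
  q2 = b.0 | (c.0 + 0) | —b→ q4, —c→ q5
  q3 = a.c.0 | —a→ q6
  q4 = 0 | (c.0 + 0) | —c→ q7
  q5 = b.0 | 0 | —b→ q7
  q6 = c.0 | —c→ q8
  q7 = 0 | 0 | deadlocked
  q8 = 0 | deadlocked
Partition-refinement fixed point:
  B0 = {p0, q0}
  B1 = {p1, q1}
  B2 = {p3, q3}
  B3 = {p4, p6, q4, q6}
  B4 = {p7, p8, q7, q8}
  B5 = {p2, q2}
  B6 = {p5, q5}
p0 ∈ B0, q0 ∈ B0 → same block
Bisimilar ⇒ trace-equivalent.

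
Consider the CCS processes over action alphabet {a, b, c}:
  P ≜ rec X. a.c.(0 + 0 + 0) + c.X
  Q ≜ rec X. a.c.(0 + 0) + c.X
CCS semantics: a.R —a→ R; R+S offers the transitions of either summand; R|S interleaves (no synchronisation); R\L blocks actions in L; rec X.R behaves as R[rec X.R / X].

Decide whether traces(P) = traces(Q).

YES

LTS(P): 3 reachable states
  p0 = rec X. a.c.(0 + 0 + 0) + c.X → --a--▸ p1, --c--▸ p0
  p1 = c.(0 + 0 + 0) → --c--▸ p2
  p2 = 0 + 0 + 0 → stopped
LTS(Q): 3 reachable states
  q0 = rec X. a.c.(0 + 0) + c.X → --a--▸ q1, --c--▸ q0
  q1 = c.(0 + 0) → --c--▸ q2
  q2 = 0 + 0 → stopped
Coarsest stable partition (strong bisimilarity classes):
  B0 = {p0, q0}
  B1 = {p1, q1}
  B2 = {p2, q2}
p0 ∈ B0, q0 ∈ B0 → same block
Bisimilar ⇒ trace-equivalent.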